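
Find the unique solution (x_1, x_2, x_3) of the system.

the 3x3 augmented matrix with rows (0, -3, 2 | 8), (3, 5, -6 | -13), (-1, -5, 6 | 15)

Forward elimination on [A|b]:
R1 <-> R2   (pivot in column 1 was zero)
[  3   5  -6  -13 ]
[  0  -3   2    8 ]
[ -1  -5   6   15 ]
R3 <- R3 - (-1/3)*R1:  [     0  -10/3      4   32/3 ]
R3 <- R3 - (10/9)*R2:  [    0     0  16/9  16/9 ]
Row echelon form:
[ 3   5    -6  |   -13 ]
[ 0  -3     2  |     8 ]
[ 0   0  16/9  |  16/9 ]
Back-substitution:
x_3 = (16/9) / (16/9) = 1
x_2 = (8 - (2)*(1)) / -3 = -2
x_1 = (-13 - (5)*(-2) - (-6)*(1)) / 3 = 1

(1, -2, 1)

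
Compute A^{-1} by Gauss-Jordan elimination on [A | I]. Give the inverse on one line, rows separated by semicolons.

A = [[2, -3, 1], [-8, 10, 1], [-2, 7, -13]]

Gauss-Jordan on [A | I]:
R1 <- (1/2)*R1:  [    1  -3/2   1/2  |   1/2     0     0 ]
R2 <- R2 - (-8)*R1:  [  0  -2   5  |   4   1   0 ]
R3 <- R3 - (-2)*R1:  [   0    4  -12  |    1    0    1 ]
R2 <- (1/-2)*R2:  [    0     1  -5/2  |    -2  -1/2     0 ]
R1 <- R1 - (-3/2)*R2:  [     1      0  -13/4  |   -5/2   -3/4      0 ]
R3 <- R3 - (4)*R2:  [  0   0  -2  |   9   2   1 ]
R3 <- (1/-2)*R3:  [    0     0     1  |  -9/2    -1  -1/2 ]
R1 <- R1 - (-13/4)*R3:  [      1       0       0  |  -137/8      -4   -13/8 ]
R2 <- R2 - (-5/2)*R3:  [     0      1      0  |  -53/4     -3   -5/4 ]
Right block of [I | A^{-1}] is the inverse:
[ -137/8  -4  -13/8 ]
[  -53/4  -3   -5/4 ]
[   -9/2  -1   -1/2 ]

inverse = [-137/8 -4 -13/8; -53/4 -3 -5/4; -9/2 -1 -1/2]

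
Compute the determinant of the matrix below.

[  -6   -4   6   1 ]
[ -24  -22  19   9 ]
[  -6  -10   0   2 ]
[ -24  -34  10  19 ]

Forward elimination:
R2 <- R2 - (4)*R1:  [  0  -6  -5   5 ]
R3 <- R3 - (1)*R1:  [  0  -6  -6   1 ]
R4 <- R4 - (4)*R1:  [   0  -18  -14   15 ]
R3 <- R3 - (1)*R2:  [  0   0  -1  -4 ]
R4 <- R4 - (3)*R2:  [ 0  0  1  0 ]
R4 <- R4 - (-1)*R3:  [  0   0   0  -4 ]
Upper-triangular form:
[ -6  -4   6   1 ]
[  0  -6  -5   5 ]
[  0   0  -1  -4 ]
[  0   0   0  -4 ]
det(A) = (-1)^0 * (-6) * (-6) * (-1) * (-4) = 144  (0 row swaps -> sign +1)

det(A) = 144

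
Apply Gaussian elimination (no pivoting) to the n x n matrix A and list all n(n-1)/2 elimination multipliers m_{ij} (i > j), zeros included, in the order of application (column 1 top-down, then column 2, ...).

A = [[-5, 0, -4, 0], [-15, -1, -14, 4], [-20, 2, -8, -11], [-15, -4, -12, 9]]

Forward elimination:
R2 <- R2 - (3)*R1:  [  0  -1  -2   4 ]
R3 <- R3 - (4)*R1:  [   0    2    8  -11 ]
R4 <- R4 - (3)*R1:  [  0  -4   0   9 ]
R3 <- R3 - (-2)*R2:  [  0   0   4  -3 ]
R4 <- R4 - (4)*R2:  [  0   0   8  -7 ]
R4 <- R4 - (2)*R3:  [  0   0   0  -1 ]
Multipliers (in order of application): m_{21} = 3, m_{31} = 4, m_{41} = 3, m_{32} = -2, m_{42} = 4, m_{43} = 2

multipliers: 3, 4, 3, -2, 4, 2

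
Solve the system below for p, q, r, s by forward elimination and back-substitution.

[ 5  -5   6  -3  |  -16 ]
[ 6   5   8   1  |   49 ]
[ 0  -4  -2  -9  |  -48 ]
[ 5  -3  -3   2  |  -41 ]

Forward elimination on [A|b]:
R2 <- R2 - (6/5)*R1:  [     0     11    4/5   23/5  341/5 ]
R4 <- R4 - (1)*R1:  [   0    2   -9    5  -25 ]
R3 <- R3 - (-4/11)*R2:  [       0        0   -94/55  -403/55   -116/5 ]
R4 <- R4 - (2/11)*R2:  [       0        0  -503/55   229/55   -187/5 ]
R4 <- R4 - (503/94)*R3:  [       0        0        0  4077/94  4077/47 ]
Row echelon form:
[ 5  -5       6       -3  |      -16 ]
[ 0  11     4/5     23/5  |    341/5 ]
[ 0   0  -94/55  -403/55  |   -116/5 ]
[ 0   0       0  4077/94  |  4077/47 ]
Back-substitution:
s = (4077/47) / (4077/94) = 2
r = (-116/5 - (-403/55)*(2)) / (-94/55) = 5
q = (341/5 - (4/5)*(5) - (23/5)*(2)) / 11 = 5
p = (-16 - (-5)*(5) - (6)*(5) - (-3)*(2)) / 5 = -3

(-3, 5, 5, 2)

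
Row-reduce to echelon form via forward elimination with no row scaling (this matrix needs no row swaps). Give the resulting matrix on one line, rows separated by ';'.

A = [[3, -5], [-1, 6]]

Forward elimination:
R2 <- R2 - (-1/3)*R1:  [    0  13/3 ]
Row echelon form:
[ 3    -5 ]
[ 0  13/3 ]

REF = [3 -5; 0 13/3]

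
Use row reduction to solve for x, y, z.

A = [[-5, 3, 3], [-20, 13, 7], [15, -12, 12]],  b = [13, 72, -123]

Forward elimination on [A|b]:
R2 <- R2 - (4)*R1:  [  0   1  -5  20 ]
R3 <- R3 - (-3)*R1:  [   0   -3   21  -84 ]
R3 <- R3 - (-3)*R2:  [   0    0    6  -24 ]
Row echelon form:
[ -5  3   3  |   13 ]
[  0  1  -5  |   20 ]
[  0  0   6  |  -24 ]
Back-substitution:
z = (-24) / 6 = -4
y = (20 - (-5)*(-4)) / 1 = 0
x = (13 - (3)*(0) - (3)*(-4)) / -5 = -5

(-5, 0, -4)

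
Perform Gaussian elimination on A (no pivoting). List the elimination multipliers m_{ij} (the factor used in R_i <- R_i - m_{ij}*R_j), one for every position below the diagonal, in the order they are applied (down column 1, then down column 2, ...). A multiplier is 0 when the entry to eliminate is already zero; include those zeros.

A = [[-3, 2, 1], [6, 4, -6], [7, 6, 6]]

multipliers: -2, -7/3, 4/3

Forward elimination:
R2 <- R2 - (-2)*R1:  [  0   8  -4 ]
R3 <- R3 - (-7/3)*R1:  [    0  32/3  25/3 ]
R3 <- R3 - (4/3)*R2:  [    0     0  41/3 ]
Multipliers (in order of application): m_{21} = -2, m_{31} = -7/3, m_{32} = 4/3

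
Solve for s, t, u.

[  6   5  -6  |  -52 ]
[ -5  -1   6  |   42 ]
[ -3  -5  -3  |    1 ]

Forward elimination on [A|b]:
R2 <- R2 - (-5/6)*R1:  [    0  19/6     1  -4/3 ]
R3 <- R3 - (-1/2)*R1:  [    0  -5/2    -6   -25 ]
R3 <- R3 - (-15/19)*R2:  [       0        0   -99/19  -495/19 ]
Row echelon form:
[ 6     5      -6  |      -52 ]
[ 0  19/6       1  |     -4/3 ]
[ 0     0  -99/19  |  -495/19 ]
Back-substitution:
u = (-495/19) / (-99/19) = 5
t = (-4/3 - (1)*(5)) / (19/6) = -2
s = (-52 - (5)*(-2) - (-6)*(5)) / 6 = -2

(-2, -2, 5)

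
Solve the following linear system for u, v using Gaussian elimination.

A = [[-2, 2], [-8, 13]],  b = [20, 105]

(-5, 5)

Forward elimination on [A|b]:
R2 <- R2 - (4)*R1:  [  0   5  25 ]
Row echelon form:
[ -2  2  |  20 ]
[  0  5  |  25 ]
Back-substitution:
v = (25) / 5 = 5
u = (20 - (2)*(5)) / -2 = -5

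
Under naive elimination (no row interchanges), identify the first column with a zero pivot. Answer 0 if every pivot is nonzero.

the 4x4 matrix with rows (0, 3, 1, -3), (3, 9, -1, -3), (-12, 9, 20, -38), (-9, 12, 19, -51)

Naive forward elimination:
Pivot entry (1,1) is zero but row 2 has 3 in column 1 -> naive elimination stops; a row interchange (e.g. R1 <-> R2) would be required here.

first zero-pivot column = 1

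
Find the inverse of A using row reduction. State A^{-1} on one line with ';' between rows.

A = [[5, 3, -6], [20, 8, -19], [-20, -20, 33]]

Gauss-Jordan on [A | I]:
R1 <- (1/5)*R1:  [    1   3/5  -6/5  |   1/5     0     0 ]
R2 <- R2 - (20)*R1:  [  0  -4   5  |  -4   1   0 ]
R3 <- R3 - (-20)*R1:  [  0  -8   9  |   4   0   1 ]
R2 <- (1/-4)*R2:  [    0     1  -5/4  |     1  -1/4     0 ]
R1 <- R1 - (3/5)*R2:  [     1      0  -9/20  |   -2/5   3/20      0 ]
R3 <- R3 - (-8)*R2:  [  0   0  -1  |  12  -2   1 ]
R3 <- (1/-1)*R3:  [   0    0    1  |  -12    2   -1 ]
R1 <- R1 - (-9/20)*R3:  [     1      0      0  |  -29/5  21/20  -9/20 ]
R2 <- R2 - (-5/4)*R3:  [    0     1     0  |   -14   9/4  -5/4 ]
Right block of [I | A^{-1}] is the inverse:
[ -29/5  21/20  -9/20 ]
[   -14    9/4   -5/4 ]
[   -12      2     -1 ]

inverse = [-29/5 21/20 -9/20; -14 9/4 -5/4; -12 2 -1]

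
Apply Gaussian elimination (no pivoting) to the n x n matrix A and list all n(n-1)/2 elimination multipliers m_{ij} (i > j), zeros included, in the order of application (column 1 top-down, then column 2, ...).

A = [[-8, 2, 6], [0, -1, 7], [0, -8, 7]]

multipliers: 0, 0, 8

Forward elimination:
R2: entry in column 1 is already 0 -> m_{21} = 0 (no row operation needed)
R3: entry in column 1 is already 0 -> m_{31} = 0 (no row operation needed)
R3 <- R3 - (8)*R2:  [   0    0  -49 ]
Multipliers (in order of application): m_{21} = 0, m_{31} = 0, m_{32} = 8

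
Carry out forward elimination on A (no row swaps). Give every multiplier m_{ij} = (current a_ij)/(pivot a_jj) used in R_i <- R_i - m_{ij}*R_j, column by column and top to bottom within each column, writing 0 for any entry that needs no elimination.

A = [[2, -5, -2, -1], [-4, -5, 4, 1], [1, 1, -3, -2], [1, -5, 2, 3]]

multipliers: -2, 1/2, 1/2, -7/30, 1/6, -3/2

Forward elimination:
R2 <- R2 - (-2)*R1:  [   0  -15    0   -1 ]
R3 <- R3 - (1/2)*R1:  [    0   7/2    -2  -3/2 ]
R4 <- R4 - (1/2)*R1:  [    0  -5/2     3   7/2 ]
R3 <- R3 - (-7/30)*R2:  [      0       0      -2  -26/15 ]
R4 <- R4 - (1/6)*R2:  [    0     0     3  11/3 ]
R4 <- R4 - (-3/2)*R3:  [     0      0      0  16/15 ]
Multipliers (in order of application): m_{21} = -2, m_{31} = 1/2, m_{41} = 1/2, m_{32} = -7/30, m_{42} = 1/6, m_{43} = -3/2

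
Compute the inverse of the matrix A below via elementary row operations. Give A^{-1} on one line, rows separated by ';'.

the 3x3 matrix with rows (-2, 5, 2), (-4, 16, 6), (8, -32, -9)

Gauss-Jordan on [A | I]:
R1 <- (1/-2)*R1:  [    1  -5/2    -1  |  -1/2     0     0 ]
R2 <- R2 - (-4)*R1:  [  0   6   2  |  -2   1   0 ]
R3 <- R3 - (8)*R1:  [   0  -12   -1  |    4    0    1 ]
R2 <- (1/6)*R2:  [    0     1   1/3  |  -1/3   1/6     0 ]
R1 <- R1 - (-5/2)*R2:  [    1     0  -1/6  |  -4/3  5/12     0 ]
R3 <- R3 - (-12)*R2:  [ 0  0  3  |  0  2  1 ]
R3 <- (1/3)*R3:  [   0    0    1  |    0  2/3  1/3 ]
R1 <- R1 - (-1/6)*R3:  [     1      0      0  |   -4/3  19/36   1/18 ]
R2 <- R2 - (1/3)*R3:  [     0      1      0  |   -1/3  -1/18   -1/9 ]
Right block of [I | A^{-1}] is the inverse:
[ -4/3  19/36  1/18 ]
[ -1/3  -1/18  -1/9 ]
[    0    2/3   1/3 ]

inverse = [-4/3 19/36 1/18; -1/3 -1/18 -1/9; 0 2/3 1/3]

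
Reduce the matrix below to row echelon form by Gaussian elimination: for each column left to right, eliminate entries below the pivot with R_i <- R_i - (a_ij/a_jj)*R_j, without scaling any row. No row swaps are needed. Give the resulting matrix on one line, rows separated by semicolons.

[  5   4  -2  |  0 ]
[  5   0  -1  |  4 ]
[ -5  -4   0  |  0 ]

Forward elimination:
R2 <- R2 - (1)*R1:  [  0  -4   1   4 ]
R3 <- R3 - (-1)*R1:  [  0   0  -2   0 ]
Row echelon form:
[ 5   4  -2  |  0 ]
[ 0  -4   1  |  4 ]
[ 0   0  -2  |  0 ]

REF = [5 4 -2 0; 0 -4 1 4; 0 0 -2 0]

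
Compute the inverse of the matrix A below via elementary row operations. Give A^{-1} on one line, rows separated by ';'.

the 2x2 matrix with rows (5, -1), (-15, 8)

inverse = [8/25 1/25; 3/5 1/5]

Gauss-Jordan on [A | I]:
R1 <- (1/5)*R1:  [    1  -1/5  |   1/5     0 ]
R2 <- R2 - (-15)*R1:  [ 0  5  |  3  1 ]
R2 <- (1/5)*R2:  [   0    1  |  3/5  1/5 ]
R1 <- R1 - (-1/5)*R2:  [    1     0  |  8/25  1/25 ]
Right block of [I | A^{-1}] is the inverse:
[ 8/25  1/25 ]
[  3/5   1/5 ]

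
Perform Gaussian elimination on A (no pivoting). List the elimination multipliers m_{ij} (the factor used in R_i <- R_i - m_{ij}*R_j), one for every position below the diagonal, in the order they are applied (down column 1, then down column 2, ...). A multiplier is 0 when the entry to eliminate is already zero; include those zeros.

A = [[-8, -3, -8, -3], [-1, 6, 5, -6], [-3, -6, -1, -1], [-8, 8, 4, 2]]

Forward elimination:
R2 <- R2 - (1/8)*R1:  [     0   51/8      6  -45/8 ]
R3 <- R3 - (3/8)*R1:  [     0  -39/8      2    1/8 ]
R4 <- R4 - (1)*R1:  [  0  11  12   5 ]
R3 <- R3 - (-13/17)*R2:  [      0       0  112/17  -71/17 ]
R4 <- R4 - (88/51)*R2:  [      0       0   28/17  250/17 ]
R4 <- R4 - (1/4)*R3:  [    0     0     0  63/4 ]
Multipliers (in order of application): m_{21} = 1/8, m_{31} = 3/8, m_{41} = 1, m_{32} = -13/17, m_{42} = 88/51, m_{43} = 1/4

multipliers: 1/8, 3/8, 1, -13/17, 88/51, 1/4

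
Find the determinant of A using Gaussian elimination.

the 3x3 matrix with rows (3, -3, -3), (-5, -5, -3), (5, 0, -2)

Forward elimination:
R2 <- R2 - (-5/3)*R1:  [   0  -10   -8 ]
R3 <- R3 - (5/3)*R1:  [ 0  5  3 ]
R3 <- R3 - (-1/2)*R2:  [  0   0  -1 ]
Upper-triangular form:
[ 3   -3  -3 ]
[ 0  -10  -8 ]
[ 0    0  -1 ]
det(A) = (-1)^0 * (3) * (-10) * (-1) = 30  (0 row swaps -> sign +1)

det(A) = 30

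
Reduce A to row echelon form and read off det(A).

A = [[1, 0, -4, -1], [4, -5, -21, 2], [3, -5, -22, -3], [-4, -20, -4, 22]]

det(A) = -150

Forward elimination:
R2 <- R2 - (4)*R1:  [  0  -5  -5   6 ]
R3 <- R3 - (3)*R1:  [   0   -5  -10    0 ]
R4 <- R4 - (-4)*R1:  [   0  -20  -20   18 ]
R3 <- R3 - (1)*R2:  [  0   0  -5  -6 ]
R4 <- R4 - (4)*R2:  [  0   0   0  -6 ]
Upper-triangular form:
[ 1   0  -4  -1 ]
[ 0  -5  -5   6 ]
[ 0   0  -5  -6 ]
[ 0   0   0  -6 ]
det(A) = (-1)^0 * (1) * (-5) * (-5) * (-6) = -150  (0 row swaps -> sign +1)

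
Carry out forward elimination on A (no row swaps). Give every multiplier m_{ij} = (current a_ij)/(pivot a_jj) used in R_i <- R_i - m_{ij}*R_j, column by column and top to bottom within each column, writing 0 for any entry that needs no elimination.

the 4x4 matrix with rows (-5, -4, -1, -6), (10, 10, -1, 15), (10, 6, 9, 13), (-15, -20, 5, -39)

Forward elimination:
R2 <- R2 - (-2)*R1:  [  0   2  -3   3 ]
R3 <- R3 - (-2)*R1:  [  0  -2   7   1 ]
R4 <- R4 - (3)*R1:  [   0   -8    8  -21 ]
R3 <- R3 - (-1)*R2:  [ 0  0  4  4 ]
R4 <- R4 - (-4)*R2:  [  0   0  -4  -9 ]
R4 <- R4 - (-1)*R3:  [  0   0   0  -5 ]
Multipliers (in order of application): m_{21} = -2, m_{31} = -2, m_{41} = 3, m_{32} = -1, m_{42} = -4, m_{43} = -1

multipliers: -2, -2, 3, -1, -4, -1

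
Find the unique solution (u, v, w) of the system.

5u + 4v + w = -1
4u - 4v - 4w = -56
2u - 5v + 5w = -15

Forward elimination on [A|b]:
R2 <- R2 - (4/5)*R1:  [      0   -36/5   -24/5  -276/5 ]
R3 <- R3 - (2/5)*R1:  [     0  -33/5   23/5  -73/5 ]
R3 <- R3 - (11/12)*R2:  [  0   0   9  36 ]
Row echelon form:
[ 5      4      1  |      -1 ]
[ 0  -36/5  -24/5  |  -276/5 ]
[ 0      0      9  |      36 ]
Back-substitution:
w = (36) / 9 = 4
v = (-276/5 - (-24/5)*(4)) / (-36/5) = 5
u = (-1 - (4)*(5) - (1)*(4)) / 5 = -5

(-5, 5, 4)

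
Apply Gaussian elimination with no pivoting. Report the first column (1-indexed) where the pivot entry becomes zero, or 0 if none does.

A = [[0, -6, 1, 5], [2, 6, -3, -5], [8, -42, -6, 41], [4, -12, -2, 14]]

Naive forward elimination:
Pivot entry (1,1) is zero but row 2 has 2 in column 1 -> naive elimination stops; a row interchange (e.g. R1 <-> R2) would be required here.

first zero-pivot column = 1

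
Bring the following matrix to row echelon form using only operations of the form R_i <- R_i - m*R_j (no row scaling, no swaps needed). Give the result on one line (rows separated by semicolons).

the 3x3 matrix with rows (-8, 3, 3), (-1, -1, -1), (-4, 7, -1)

Forward elimination:
R2 <- R2 - (1/8)*R1:  [     0  -11/8  -11/8 ]
R3 <- R3 - (1/2)*R1:  [    0  11/2  -5/2 ]
R3 <- R3 - (-4)*R2:  [  0   0  -8 ]
Row echelon form:
[ -8      3      3 ]
[  0  -11/8  -11/8 ]
[  0      0     -8 ]

REF = [-8 3 3; 0 -11/8 -11/8; 0 0 -8]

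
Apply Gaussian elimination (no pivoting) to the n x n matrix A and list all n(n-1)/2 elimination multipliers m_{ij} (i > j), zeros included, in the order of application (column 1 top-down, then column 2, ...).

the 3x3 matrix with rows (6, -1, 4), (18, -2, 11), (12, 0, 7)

Forward elimination:
R2 <- R2 - (3)*R1:  [  0   1  -1 ]
R3 <- R3 - (2)*R1:  [  0   2  -1 ]
R3 <- R3 - (2)*R2:  [ 0  0  1 ]
Multipliers (in order of application): m_{21} = 3, m_{31} = 2, m_{32} = 2

multipliers: 3, 2, 2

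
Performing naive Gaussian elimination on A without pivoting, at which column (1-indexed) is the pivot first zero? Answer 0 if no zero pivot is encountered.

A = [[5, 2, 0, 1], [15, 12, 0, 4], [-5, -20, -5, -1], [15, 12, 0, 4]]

first zero-pivot column = 4

Naive forward elimination:
R2 <- R2 - (3)*R1:  [ 0  6  0  1 ]
R3 <- R3 - (-1)*R1:  [   0  -18   -5    0 ]
R4 <- R4 - (3)*R1:  [ 0  6  0  1 ]
R3 <- R3 - (-3)*R2:  [  0   0  -5   3 ]
R4 <- R4 - (1)*R2:  [ 0  0  0  0 ]
Matrix at this point:
[ 5  2   0  1 ]
[ 0  6   0  1 ]
[ 0  0  -5  3 ]
[ 0  0   0  0 ]
Pivot entry (4,4) in the last row is zero and there are no rows below to swap with -> zero pivot in column 4 (A is singular).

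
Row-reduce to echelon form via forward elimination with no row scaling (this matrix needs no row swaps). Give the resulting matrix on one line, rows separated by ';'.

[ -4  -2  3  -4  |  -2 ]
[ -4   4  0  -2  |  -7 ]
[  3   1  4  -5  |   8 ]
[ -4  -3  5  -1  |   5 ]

Forward elimination:
R2 <- R2 - (1)*R1:  [  0   6  -3   2  -5 ]
R3 <- R3 - (-3/4)*R1:  [    0  -1/2  25/4    -8  13/2 ]
R4 <- R4 - (1)*R1:  [  0  -1   2   3   7 ]
R3 <- R3 - (-1/12)*R2:  [     0      0      6  -47/6  73/12 ]
R4 <- R4 - (-1/6)*R2:  [    0     0   3/2  10/3  37/6 ]
R4 <- R4 - (1/4)*R3:  [      0       0       0  127/24  223/48 ]
Row echelon form:
[ -4  -2   3      -4  |      -2 ]
[  0   6  -3       2  |      -5 ]
[  0   0   6   -47/6  |   73/12 ]
[  0   0   0  127/24  |  223/48 ]

REF = [-4 -2 3 -4 -2; 0 6 -3 2 -5; 0 0 6 -47/6 73/12; 0 0 0 127/24 223/48]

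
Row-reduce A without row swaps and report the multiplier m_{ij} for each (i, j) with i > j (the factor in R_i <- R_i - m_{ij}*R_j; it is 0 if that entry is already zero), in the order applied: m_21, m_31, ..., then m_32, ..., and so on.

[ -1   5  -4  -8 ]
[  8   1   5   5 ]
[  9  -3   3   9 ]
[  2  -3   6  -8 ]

multipliers: -8, -9, -2, 42/41, 7/41, -107/219

Forward elimination:
R2 <- R2 - (-8)*R1:  [   0   41  -27  -59 ]
R3 <- R3 - (-9)*R1:  [   0   42  -33  -63 ]
R4 <- R4 - (-2)*R1:  [   0    7   -2  -24 ]
R3 <- R3 - (42/41)*R2:  [       0        0  -219/41  -105/41 ]
R4 <- R4 - (7/41)*R2:  [       0        0   107/41  -571/41 ]
R4 <- R4 - (-107/219)*R3:  [        0         0         0  -1108/73 ]
Multipliers (in order of application): m_{21} = -8, m_{31} = -9, m_{41} = -2, m_{32} = 42/41, m_{42} = 7/41, m_{43} = -107/219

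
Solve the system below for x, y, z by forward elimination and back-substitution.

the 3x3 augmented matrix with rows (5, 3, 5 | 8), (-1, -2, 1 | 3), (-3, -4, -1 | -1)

Forward elimination on [A|b]:
R2 <- R2 - (-1/5)*R1:  [    0  -7/5     2  23/5 ]
R3 <- R3 - (-3/5)*R1:  [     0  -11/5      2   19/5 ]
R3 <- R3 - (11/7)*R2:  [     0      0   -8/7  -24/7 ]
Row echelon form:
[ 5     3     5  |      8 ]
[ 0  -7/5     2  |   23/5 ]
[ 0     0  -8/7  |  -24/7 ]
Back-substitution:
z = (-24/7) / (-8/7) = 3
y = (23/5 - (2)*(3)) / (-7/5) = 1
x = (8 - (3)*(1) - (5)*(3)) / 5 = -2

(-2, 1, 3)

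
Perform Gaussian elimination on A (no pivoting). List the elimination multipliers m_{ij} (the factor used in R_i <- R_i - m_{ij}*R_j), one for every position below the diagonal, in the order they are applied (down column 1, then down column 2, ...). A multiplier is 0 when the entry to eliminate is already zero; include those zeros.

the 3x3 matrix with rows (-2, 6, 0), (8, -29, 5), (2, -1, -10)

Forward elimination:
R2 <- R2 - (-4)*R1:  [  0  -5   5 ]
R3 <- R3 - (-1)*R1:  [   0    5  -10 ]
R3 <- R3 - (-1)*R2:  [  0   0  -5 ]
Multipliers (in order of application): m_{21} = -4, m_{31} = -1, m_{32} = -1

multipliers: -4, -1, -1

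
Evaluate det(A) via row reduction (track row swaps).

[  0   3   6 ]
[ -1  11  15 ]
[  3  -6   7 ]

Forward elimination:
R1 <-> R2   (pivot in column 1 was zero)
[ -1  11  15 ]
[  0   3   6 ]
[  3  -6   7 ]
R3 <- R3 - (-3)*R1:  [  0  27  52 ]
R3 <- R3 - (9)*R2:  [  0   0  -2 ]
Upper-triangular form:
[ -1  11  15 ]
[  0   3   6 ]
[  0   0  -2 ]
det(A) = (-1)^1 * (-1) * (3) * (-2) = -6  (1 row swap -> sign -1)

det(A) = -6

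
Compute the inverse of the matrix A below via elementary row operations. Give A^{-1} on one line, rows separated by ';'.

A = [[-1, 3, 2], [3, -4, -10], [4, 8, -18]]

inverse = [-76/15 -7/3 11/15; -7/15 -1/3 2/15; -4/3 -2/3 1/6]

Gauss-Jordan on [A | I]:
R1 <- (1/-1)*R1:  [  1  -3  -2  |  -1   0   0 ]
R2 <- R2 - (3)*R1:  [  0   5  -4  |   3   1   0 ]
R3 <- R3 - (4)*R1:  [   0   20  -10  |    4    0    1 ]
R2 <- (1/5)*R2:  [    0     1  -4/5  |   3/5   1/5     0 ]
R1 <- R1 - (-3)*R2:  [     1      0  -22/5  |    4/5    3/5      0 ]
R3 <- R3 - (20)*R2:  [  0   0   6  |  -8  -4   1 ]
R3 <- (1/6)*R3:  [    0     0     1  |  -4/3  -2/3   1/6 ]
R1 <- R1 - (-22/5)*R3:  [      1       0       0  |  -76/15    -7/3   11/15 ]
R2 <- R2 - (-4/5)*R3:  [     0      1      0  |  -7/15   -1/3   2/15 ]
Right block of [I | A^{-1}] is the inverse:
[ -76/15  -7/3  11/15 ]
[  -7/15  -1/3   2/15 ]
[   -4/3  -2/3    1/6 ]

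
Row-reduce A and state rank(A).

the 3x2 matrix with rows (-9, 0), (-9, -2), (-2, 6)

rank(A) = 2

Row reduction:
R2 <- R2 - (1)*R1:  [  0  -2 ]
R3 <- R3 - (2/9)*R1:  [ 0  6 ]
R3 <- R3 - (-3)*R2:  [ 0  0 ]
Row echelon form:
[ -9   0 ]
[  0  -2 ]
[  0   0 ]
Nonzero rows / pivot columns: 2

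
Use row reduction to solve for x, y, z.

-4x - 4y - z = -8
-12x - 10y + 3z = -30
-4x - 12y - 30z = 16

Forward elimination on [A|b]:
R2 <- R2 - (3)*R1:  [  0   2   6  -6 ]
R3 <- R3 - (1)*R1:  [   0   -8  -29   24 ]
R3 <- R3 - (-4)*R2:  [  0   0  -5   0 ]
Row echelon form:
[ -4  -4  -1  |  -8 ]
[  0   2   6  |  -6 ]
[  0   0  -5  |   0 ]
Back-substitution:
z = (0) / -5 = 0
y = (-6 - (6)*(0)) / 2 = -3
x = (-8 - (-4)*(-3) - (-1)*(0)) / -4 = 5

(5, -3, 0)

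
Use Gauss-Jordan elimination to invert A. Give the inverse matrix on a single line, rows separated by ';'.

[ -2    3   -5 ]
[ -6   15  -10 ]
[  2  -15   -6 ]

inverse = [-20 31/4 15/4; -14/3 11/6 5/6; 5 -2 -1]

Gauss-Jordan on [A | I]:
R1 <- (1/-2)*R1:  [    1  -3/2   5/2  |  -1/2     0     0 ]
R2 <- R2 - (-6)*R1:  [  0   6   5  |  -3   1   0 ]
R3 <- R3 - (2)*R1:  [   0  -12  -11  |    1    0    1 ]
R2 <- (1/6)*R2:  [    0     1   5/6  |  -1/2   1/6     0 ]
R1 <- R1 - (-3/2)*R2:  [    1     0  15/4  |  -5/4   1/4     0 ]
R3 <- R3 - (-12)*R2:  [  0   0  -1  |  -5   2   1 ]
R3 <- (1/-1)*R3:  [  0   0   1  |   5  -2  -1 ]
R1 <- R1 - (15/4)*R3:  [    1     0     0  |   -20  31/4  15/4 ]
R2 <- R2 - (5/6)*R3:  [     0      1      0  |  -14/3   11/6    5/6 ]
Right block of [I | A^{-1}] is the inverse:
[   -20  31/4  15/4 ]
[ -14/3  11/6   5/6 ]
[     5    -2    -1 ]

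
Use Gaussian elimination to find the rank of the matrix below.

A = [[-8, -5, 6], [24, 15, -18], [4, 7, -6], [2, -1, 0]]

rank(A) = 2

Row reduction:
R2 <- R2 - (-3)*R1:  [ 0  0  0 ]
R3 <- R3 - (-1/2)*R1:  [   0  9/2   -3 ]
R4 <- R4 - (-1/4)*R1:  [    0  -9/4   3/2 ]
R2 <-> R3   (pivot in column 2 was zero)
[ -8    -5    6 ]
[  0   9/2   -3 ]
[  0     0    0 ]
[  0  -9/4  3/2 ]
R4 <- R4 - (-1/2)*R2:  [ 0  0  0 ]
Row echelon form:
[ -8   -5   6 ]
[  0  9/2  -3 ]
[  0    0   0 ]
[  0    0   0 ]
Nonzero rows / pivot columns: 2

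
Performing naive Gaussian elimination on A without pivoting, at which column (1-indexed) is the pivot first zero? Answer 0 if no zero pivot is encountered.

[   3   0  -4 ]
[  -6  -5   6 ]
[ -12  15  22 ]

Naive forward elimination:
R2 <- R2 - (-2)*R1:  [  0  -5  -2 ]
R3 <- R3 - (-4)*R1:  [  0  15   6 ]
R3 <- R3 - (-3)*R2:  [ 0  0  0 ]
Matrix at this point:
[ 3   0  -4 ]
[ 0  -5  -2 ]
[ 0   0   0 ]
Pivot entry (3,3) in the last row is zero and there are no rows below to swap with -> zero pivot in column 3 (A is singular).

first zero-pivot column = 3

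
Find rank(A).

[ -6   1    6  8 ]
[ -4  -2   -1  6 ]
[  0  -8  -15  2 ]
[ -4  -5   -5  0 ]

rank(A) = 3

Row reduction:
R2 <- R2 - (2/3)*R1:  [    0  -8/3    -5   2/3 ]
R4 <- R4 - (2/3)*R1:  [     0  -17/3     -9  -16/3 ]
R3 <- R3 - (3)*R2:  [ 0  0  0  0 ]
R4 <- R4 - (17/8)*R2:  [     0      0   13/8  -27/4 ]
R3 <-> R4   (pivot in column 3 was zero)
[ -6     1     6      8 ]
[  0  -8/3    -5    2/3 ]
[  0     0  13/8  -27/4 ]
[  0     0     0      0 ]
Row echelon form:
[ -6     1     6      8 ]
[  0  -8/3    -5    2/3 ]
[  0     0  13/8  -27/4 ]
[  0     0     0      0 ]
Nonzero rows / pivot columns: 3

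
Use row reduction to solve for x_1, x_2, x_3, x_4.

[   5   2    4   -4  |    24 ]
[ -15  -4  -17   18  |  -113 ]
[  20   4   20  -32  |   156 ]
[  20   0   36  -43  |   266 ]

(0, -2, 5, -2)

Forward elimination on [A|b]:
R2 <- R2 - (-3)*R1:  [   0    2   -5    6  -41 ]
R3 <- R3 - (4)*R1:  [   0   -4    4  -16   60 ]
R4 <- R4 - (4)*R1:  [   0   -8   20  -27  170 ]
R3 <- R3 - (-2)*R2:  [   0    0   -6   -4  -22 ]
R4 <- R4 - (-4)*R2:  [  0   0   0  -3   6 ]
Row echelon form:
[ 5  2   4  -4  |   24 ]
[ 0  2  -5   6  |  -41 ]
[ 0  0  -6  -4  |  -22 ]
[ 0  0   0  -3  |    6 ]
Back-substitution:
x_4 = (6) / -3 = -2
x_3 = (-22 - (-4)*(-2)) / -6 = 5
x_2 = (-41 - (-5)*(5) - (6)*(-2)) / 2 = -2
x_1 = (24 - (2)*(-2) - (4)*(5) - (-4)*(-2)) / 5 = 0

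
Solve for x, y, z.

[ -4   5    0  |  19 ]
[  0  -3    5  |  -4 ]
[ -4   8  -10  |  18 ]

Forward elimination on [A|b]:
R3 <- R3 - (1)*R1:  [   0    3  -10   -1 ]
R3 <- R3 - (-1)*R2:  [  0   0  -5  -5 ]
Row echelon form:
[ -4   5   0  |  19 ]
[  0  -3   5  |  -4 ]
[  0   0  -5  |  -5 ]
Back-substitution:
z = (-5) / -5 = 1
y = (-4 - (5)*(1)) / -3 = 3
x = (19 - (5)*(3)) / -4 = -1

(-1, 3, 1)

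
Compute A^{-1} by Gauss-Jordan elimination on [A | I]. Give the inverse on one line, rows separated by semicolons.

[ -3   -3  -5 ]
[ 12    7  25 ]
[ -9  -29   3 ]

inverse = [-373/15 -77/15 4/3; 87/10 9/5 -1/2; 19/2 2 -1/2]

Gauss-Jordan on [A | I]:
R1 <- (1/-3)*R1:  [    1     1   5/3  |  -1/3     0     0 ]
R2 <- R2 - (12)*R1:  [  0  -5   5  |   4   1   0 ]
R3 <- R3 - (-9)*R1:  [   0  -20   18  |   -3    0    1 ]
R2 <- (1/-5)*R2:  [    0     1    -1  |  -4/5  -1/5     0 ]
R1 <- R1 - (1)*R2:  [    1     0   8/3  |  7/15   1/5     0 ]
R3 <- R3 - (-20)*R2:  [   0    0   -2  |  -19   -4    1 ]
R3 <- (1/-2)*R3:  [    0     0     1  |  19/2     2  -1/2 ]
R1 <- R1 - (8/3)*R3:  [       1        0        0  |  -373/15   -77/15      4/3 ]
R2 <- R2 - (-1)*R3:  [     0      1      0  |  87/10    9/5   -1/2 ]
Right block of [I | A^{-1}] is the inverse:
[ -373/15  -77/15   4/3 ]
[   87/10     9/5  -1/2 ]
[    19/2       2  -1/2 ]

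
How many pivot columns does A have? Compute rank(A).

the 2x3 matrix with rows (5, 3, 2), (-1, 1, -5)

rank(A) = 2

Row reduction:
R2 <- R2 - (-1/5)*R1:  [     0    8/5  -23/5 ]
Row echelon form:
[ 5    3      2 ]
[ 0  8/5  -23/5 ]
Nonzero rows / pivot columns: 2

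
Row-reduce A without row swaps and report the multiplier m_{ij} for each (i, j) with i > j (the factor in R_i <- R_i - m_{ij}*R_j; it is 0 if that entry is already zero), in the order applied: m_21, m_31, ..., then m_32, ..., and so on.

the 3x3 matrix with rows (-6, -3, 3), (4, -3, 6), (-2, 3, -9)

Forward elimination:
R2 <- R2 - (-2/3)*R1:  [  0  -5   8 ]
R3 <- R3 - (1/3)*R1:  [   0    4  -10 ]
R3 <- R3 - (-4/5)*R2:  [     0      0  -18/5 ]
Multipliers (in order of application): m_{21} = -2/3, m_{31} = 1/3, m_{32} = -4/5

multipliers: -2/3, 1/3, -4/5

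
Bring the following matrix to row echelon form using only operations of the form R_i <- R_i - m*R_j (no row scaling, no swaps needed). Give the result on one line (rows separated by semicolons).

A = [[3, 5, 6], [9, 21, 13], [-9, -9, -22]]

REF = [3 5 6; 0 6 -5; 0 0 1]

Forward elimination:
R2 <- R2 - (3)*R1:  [  0   6  -5 ]
R3 <- R3 - (-3)*R1:  [  0   6  -4 ]
R3 <- R3 - (1)*R2:  [ 0  0  1 ]
Row echelon form:
[ 3  5   6 ]
[ 0  6  -5 ]
[ 0  0   1 ]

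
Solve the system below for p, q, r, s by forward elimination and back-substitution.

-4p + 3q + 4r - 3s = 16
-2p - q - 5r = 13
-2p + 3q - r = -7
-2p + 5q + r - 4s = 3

Forward elimination on [A|b]:
R2 <- R2 - (1/2)*R1:  [    0  -5/2    -7   3/2     5 ]
R3 <- R3 - (1/2)*R1:  [   0  3/2   -3  3/2  -15 ]
R4 <- R4 - (1/2)*R1:  [    0   7/2    -1  -5/2    -5 ]
R3 <- R3 - (-3/5)*R2:  [     0      0  -36/5   12/5    -12 ]
R4 <- R4 - (-7/5)*R2:  [     0      0  -54/5   -2/5      2 ]
R4 <- R4 - (3/2)*R3:  [  0   0   0  -4  20 ]
Row echelon form:
[ -4     3      4    -3  |   16 ]
[  0  -5/2     -7   3/2  |    5 ]
[  0     0  -36/5  12/5  |  -12 ]
[  0     0      0    -4  |   20 ]
Back-substitution:
s = (20) / -4 = -5
r = (-12 - (12/5)*(-5)) / (-36/5) = 0
q = (5 - (-7)*(0) - (3/2)*(-5)) / (-5/2) = -5
p = (16 - (3)*(-5) - (4)*(0) - (-3)*(-5)) / -4 = -4

(-4, -5, 0, -5)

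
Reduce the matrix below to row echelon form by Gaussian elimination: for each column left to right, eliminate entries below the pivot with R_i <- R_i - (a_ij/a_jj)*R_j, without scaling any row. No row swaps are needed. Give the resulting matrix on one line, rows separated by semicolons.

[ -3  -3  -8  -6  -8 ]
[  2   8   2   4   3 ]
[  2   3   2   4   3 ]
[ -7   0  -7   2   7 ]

REF = [-3 -3 -8 -6 -8; 0 6 -10/3 0 -7/3; 0 0 -25/9 0 -35/18; 0 0 0 16 35/2]

Forward elimination:
R2 <- R2 - (-2/3)*R1:  [     0      6  -10/3      0   -7/3 ]
R3 <- R3 - (-2/3)*R1:  [     0      1  -10/3      0   -7/3 ]
R4 <- R4 - (7/3)*R1:  [    0     7  35/3    16  77/3 ]
R3 <- R3 - (1/6)*R2:  [      0       0   -25/9       0  -35/18 ]
R4 <- R4 - (7/6)*R2:  [      0       0   140/9      16  511/18 ]
R4 <- R4 - (-28/5)*R3:  [    0     0     0    16  35/2 ]
Row echelon form:
[ -3  -3     -8  -6      -8 ]
[  0   6  -10/3   0    -7/3 ]
[  0   0  -25/9   0  -35/18 ]
[  0   0      0  16    35/2 ]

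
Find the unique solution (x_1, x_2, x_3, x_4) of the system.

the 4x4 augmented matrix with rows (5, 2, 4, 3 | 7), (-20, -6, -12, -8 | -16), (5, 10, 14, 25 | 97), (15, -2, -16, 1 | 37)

(0, 0, -2, 5)

Forward elimination on [A|b]:
R2 <- R2 - (-4)*R1:  [  0   2   4   4  12 ]
R3 <- R3 - (1)*R1:  [  0   8  10  22  90 ]
R4 <- R4 - (3)*R1:  [   0   -8  -28   -8   16 ]
R3 <- R3 - (4)*R2:  [  0   0  -6   6  42 ]
R4 <- R4 - (-4)*R2:  [   0    0  -12    8   64 ]
R4 <- R4 - (2)*R3:  [   0    0    0   -4  -20 ]
Row echelon form:
[ 5  2   4   3  |    7 ]
[ 0  2   4   4  |   12 ]
[ 0  0  -6   6  |   42 ]
[ 0  0   0  -4  |  -20 ]
Back-substitution:
x_4 = (-20) / -4 = 5
x_3 = (42 - (6)*(5)) / -6 = -2
x_2 = (12 - (4)*(-2) - (4)*(5)) / 2 = 0
x_1 = (7 - (2)*(0) - (4)*(-2) - (3)*(5)) / 5 = 0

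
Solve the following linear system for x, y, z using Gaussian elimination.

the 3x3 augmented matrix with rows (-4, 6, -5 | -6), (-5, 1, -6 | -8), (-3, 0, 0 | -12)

(4, 0, -2)

Forward elimination on [A|b]:
R2 <- R2 - (5/4)*R1:  [     0  -13/2    1/4   -1/2 ]
R3 <- R3 - (3/4)*R1:  [     0   -9/2   15/4  -15/2 ]
R3 <- R3 - (9/13)*R2:  [      0       0   93/26  -93/13 ]
Row echelon form:
[ -4      6     -5  |      -6 ]
[  0  -13/2    1/4  |    -1/2 ]
[  0      0  93/26  |  -93/13 ]
Back-substitution:
z = (-93/13) / (93/26) = -2
y = (-1/2 - (1/4)*(-2)) / (-13/2) = 0
x = (-6 - (6)*(0) - (-5)*(-2)) / -4 = 4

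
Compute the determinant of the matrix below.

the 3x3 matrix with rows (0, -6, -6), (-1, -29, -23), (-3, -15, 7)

Forward elimination:
R1 <-> R2   (pivot in column 1 was zero)
[ -1  -29  -23 ]
[  0   -6   -6 ]
[ -3  -15    7 ]
R3 <- R3 - (3)*R1:  [  0  72  76 ]
R3 <- R3 - (-12)*R2:  [ 0  0  4 ]
Upper-triangular form:
[ -1  -29  -23 ]
[  0   -6   -6 ]
[  0    0    4 ]
det(A) = (-1)^1 * (-1) * (-6) * (4) = -24  (1 row swap -> sign -1)

det(A) = -24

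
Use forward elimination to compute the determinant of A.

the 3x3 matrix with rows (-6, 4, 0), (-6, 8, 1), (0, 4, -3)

det(A) = 96

Forward elimination:
R2 <- R2 - (1)*R1:  [ 0  4  1 ]
R3 <- R3 - (1)*R2:  [  0   0  -4 ]
Upper-triangular form:
[ -6  4   0 ]
[  0  4   1 ]
[  0  0  -4 ]
det(A) = (-1)^0 * (-6) * (4) * (-4) = 96  (0 row swaps -> sign +1)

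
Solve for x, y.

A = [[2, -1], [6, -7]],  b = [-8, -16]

(-5, -2)

Forward elimination on [A|b]:
R2 <- R2 - (3)*R1:  [  0  -4   8 ]
Row echelon form:
[ 2  -1  |  -8 ]
[ 0  -4  |   8 ]
Back-substitution:
y = (8) / -4 = -2
x = (-8 - (-1)*(-2)) / 2 = -5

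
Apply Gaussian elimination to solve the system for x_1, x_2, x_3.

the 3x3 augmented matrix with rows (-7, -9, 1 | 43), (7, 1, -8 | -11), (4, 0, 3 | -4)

(-1, -4, 0)

Forward elimination on [A|b]:
R2 <- R2 - (-1)*R1:  [  0  -8  -7  32 ]
R3 <- R3 - (-4/7)*R1:  [     0  -36/7   25/7  144/7 ]
R3 <- R3 - (9/14)*R2:  [      0       0  113/14       0 ]
Row echelon form:
[ -7  -9       1  |  43 ]
[  0  -8      -7  |  32 ]
[  0   0  113/14  |   0 ]
Back-substitution:
x_3 = (0) / (113/14) = 0
x_2 = (32 - (-7)*(0)) / -8 = -4
x_1 = (43 - (-9)*(-4) - (1)*(0)) / -7 = -1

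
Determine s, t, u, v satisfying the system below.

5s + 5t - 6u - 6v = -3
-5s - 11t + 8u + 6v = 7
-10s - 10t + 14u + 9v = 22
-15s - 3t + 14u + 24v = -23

(-3, 0, 2, -4)

Forward elimination on [A|b]:
R2 <- R2 - (-1)*R1:  [  0  -6   2   0   4 ]
R3 <- R3 - (-2)*R1:  [  0   0   2  -3  16 ]
R4 <- R4 - (-3)*R1:  [   0   12   -4    6  -32 ]
R4 <- R4 - (-2)*R2:  [   0    0    0    6  -24 ]
Row echelon form:
[ 5   5  -6  -6  |   -3 ]
[ 0  -6   2   0  |    4 ]
[ 0   0   2  -3  |   16 ]
[ 0   0   0   6  |  -24 ]
Back-substitution:
v = (-24) / 6 = -4
u = (16 - (-3)*(-4)) / 2 = 2
t = (4 - (2)*(2)) / -6 = 0
s = (-3 - (5)*(0) - (-6)*(2) - (-6)*(-4)) / 5 = -3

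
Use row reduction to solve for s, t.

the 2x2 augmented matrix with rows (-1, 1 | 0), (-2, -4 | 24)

(-4, -4)

Forward elimination on [A|b]:
R2 <- R2 - (2)*R1:  [  0  -6  24 ]
Row echelon form:
[ -1   1  |   0 ]
[  0  -6  |  24 ]
Back-substitution:
t = (24) / -6 = -4
s = (0 - (1)*(-4)) / -1 = -4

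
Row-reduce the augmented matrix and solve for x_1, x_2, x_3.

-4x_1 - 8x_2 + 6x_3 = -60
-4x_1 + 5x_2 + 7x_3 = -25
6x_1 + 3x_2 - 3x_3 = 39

(3, 3, -4)

Forward elimination on [A|b]:
R2 <- R2 - (1)*R1:  [  0  13   1  35 ]
R3 <- R3 - (-3/2)*R1:  [   0   -9    6  -51 ]
R3 <- R3 - (-9/13)*R2:  [       0        0    87/13  -348/13 ]
Row echelon form:
[ -4  -8      6  |      -60 ]
[  0  13      1  |       35 ]
[  0   0  87/13  |  -348/13 ]
Back-substitution:
x_3 = (-348/13) / (87/13) = -4
x_2 = (35 - (1)*(-4)) / 13 = 3
x_1 = (-60 - (-8)*(3) - (6)*(-4)) / -4 = 3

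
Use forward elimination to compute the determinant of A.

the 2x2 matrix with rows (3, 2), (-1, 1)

det(A) = 5

Forward elimination:
R2 <- R2 - (-1/3)*R1:  [   0  5/3 ]
Upper-triangular form:
[ 3    2 ]
[ 0  5/3 ]
det(A) = (-1)^0 * (3) * (5/3) = 5  (0 row swaps -> sign +1)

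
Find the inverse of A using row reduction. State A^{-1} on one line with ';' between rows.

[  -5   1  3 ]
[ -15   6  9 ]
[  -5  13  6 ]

Gauss-Jordan on [A | I]:
R1 <- (1/-5)*R1:  [    1  -1/5  -3/5  |  -1/5     0     0 ]
R2 <- R2 - (-15)*R1:  [  0   3   0  |  -3   1   0 ]
R3 <- R3 - (-5)*R1:  [  0  12   3  |  -1   0   1 ]
R2 <- (1/3)*R2:  [   0    1    0  |   -1  1/3    0 ]
R1 <- R1 - (-1/5)*R2:  [    1     0  -3/5  |  -2/5  1/15     0 ]
R3 <- R3 - (12)*R2:  [  0   0   3  |  11  -4   1 ]
R3 <- (1/3)*R3:  [    0     0     1  |  11/3  -4/3   1/3 ]
R1 <- R1 - (-3/5)*R3:  [      1       0       0  |     9/5  -11/15     1/5 ]
Right block of [I | A^{-1}] is the inverse:
[  9/5  -11/15  1/5 ]
[   -1     1/3    0 ]
[ 11/3    -4/3  1/3 ]

inverse = [9/5 -11/15 1/5; -1 1/3 0; 11/3 -4/3 1/3]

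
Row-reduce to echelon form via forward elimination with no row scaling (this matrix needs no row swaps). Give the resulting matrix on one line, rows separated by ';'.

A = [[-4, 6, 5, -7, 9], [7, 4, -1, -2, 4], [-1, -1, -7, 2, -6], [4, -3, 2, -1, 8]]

Forward elimination:
R2 <- R2 - (-7/4)*R1:  [     0   29/2   31/4  -57/4   79/4 ]
R3 <- R3 - (1/4)*R1:  [     0   -5/2  -33/4   15/4  -33/4 ]
R4 <- R4 - (-1)*R1:  [  0   3   7  -8  17 ]
R3 <- R3 - (-5/29)*R2:  [       0        0  -401/58    75/58  -281/58 ]
R4 <- R4 - (6/29)*R2:  [       0        0   313/58  -293/58   749/58 ]
R4 <- R4 - (-313/401)*R3:  [         0          0          0  -1621/401   3662/401 ]
Row echelon form:
[ -4     6        5         -7         9 ]
[  0  29/2     31/4      -57/4      79/4 ]
[  0     0  -401/58      75/58   -281/58 ]
[  0     0        0  -1621/401  3662/401 ]

REF = [-4 6 5 -7 9; 0 29/2 31/4 -57/4 79/4; 0 0 -401/58 75/58 -281/58; 0 0 0 -1621/401 3662/401]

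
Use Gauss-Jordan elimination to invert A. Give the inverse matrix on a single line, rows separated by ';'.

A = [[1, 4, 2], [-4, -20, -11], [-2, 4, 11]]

inverse = [22/3 3/2 1/6; -11/4 -5/8 -1/8; 7/3 1/2 1/6]

Gauss-Jordan on [A | I]:
R2 <- R2 - (-4)*R1:  [  0  -4  -3  |   4   1   0 ]
R3 <- R3 - (-2)*R1:  [  0  12  15  |   2   0   1 ]
R2 <- (1/-4)*R2:  [    0     1   3/4  |    -1  -1/4     0 ]
R1 <- R1 - (4)*R2:  [  1   0  -1  |   5   1   0 ]
R3 <- R3 - (12)*R2:  [  0   0   6  |  14   3   1 ]
R3 <- (1/6)*R3:  [   0    0    1  |  7/3  1/2  1/6 ]
R1 <- R1 - (-1)*R3:  [    1     0     0  |  22/3   3/2   1/6 ]
R2 <- R2 - (3/4)*R3:  [     0      1      0  |  -11/4   -5/8   -1/8 ]
Right block of [I | A^{-1}] is the inverse:
[  22/3   3/2   1/6 ]
[ -11/4  -5/8  -1/8 ]
[   7/3   1/2   1/6 ]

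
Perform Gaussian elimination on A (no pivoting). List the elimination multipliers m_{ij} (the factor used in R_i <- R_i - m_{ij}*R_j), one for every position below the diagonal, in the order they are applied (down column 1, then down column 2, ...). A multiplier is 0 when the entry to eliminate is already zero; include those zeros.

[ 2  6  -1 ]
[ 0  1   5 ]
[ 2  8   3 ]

Forward elimination:
R2: entry in column 1 is already 0 -> m_{21} = 0 (no row operation needed)
R3 <- R3 - (1)*R1:  [ 0  2  4 ]
R3 <- R3 - (2)*R2:  [  0   0  -6 ]
Multipliers (in order of application): m_{21} = 0, m_{31} = 1, m_{32} = 2

multipliers: 0, 1, 2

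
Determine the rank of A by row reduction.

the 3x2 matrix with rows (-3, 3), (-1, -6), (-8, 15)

rank(A) = 2

Row reduction:
R2 <- R2 - (1/3)*R1:  [  0  -7 ]
R3 <- R3 - (8/3)*R1:  [ 0  7 ]
R3 <- R3 - (-1)*R2:  [ 0  0 ]
Row echelon form:
[ -3   3 ]
[  0  -7 ]
[  0   0 ]
Nonzero rows / pivot columns: 2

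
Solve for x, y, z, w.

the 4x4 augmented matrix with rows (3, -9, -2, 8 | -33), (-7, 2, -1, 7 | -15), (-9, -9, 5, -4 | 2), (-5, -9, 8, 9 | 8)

Forward elimination on [A|b]:
R2 <- R2 - (-7/3)*R1:  [     0    -19  -17/3   77/3    -92 ]
R3 <- R3 - (-3)*R1:  [   0  -36   -1   20  -97 ]
R4 <- R4 - (-5/3)*R1:  [    0   -24  14/3  67/3   -47 ]
R3 <- R3 - (36/19)*R2:  [       0        0   185/19  -544/19  1469/19 ]
R4 <- R4 - (24/19)*R2:  [       0        0   674/57  -575/57  1315/19 ]
R4 <- R4 - (674/555)*R3:  [          0           0           0   13699/555  -13699/555 ]
Row echelon form:
[ 3   -9      -2          8  |         -33 ]
[ 0  -19   -17/3       77/3  |         -92 ]
[ 0    0  185/19    -544/19  |     1469/19 ]
[ 0    0       0  13699/555  |  -13699/555 ]
Back-substitution:
w = (-13699/555) / (13699/555) = -1
z = (1469/19 - (-544/19)*(-1)) / (185/19) = 5
y = (-92 - (-17/3)*(5) - (77/3)*(-1)) / -19 = 2
x = (-33 - (-9)*(2) - (-2)*(5) - (8)*(-1)) / 3 = 1

(1, 2, 5, -1)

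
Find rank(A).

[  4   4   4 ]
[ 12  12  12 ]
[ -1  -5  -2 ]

Row reduction:
R2 <- R2 - (3)*R1:  [ 0  0  0 ]
R3 <- R3 - (-1/4)*R1:  [  0  -4  -1 ]
R2 <-> R3   (pivot in column 2 was zero)
[ 4   4   4 ]
[ 0  -4  -1 ]
[ 0   0   0 ]
Row echelon form:
[ 4   4   4 ]
[ 0  -4  -1 ]
[ 0   0   0 ]
Nonzero rows / pivot columns: 2

rank(A) = 2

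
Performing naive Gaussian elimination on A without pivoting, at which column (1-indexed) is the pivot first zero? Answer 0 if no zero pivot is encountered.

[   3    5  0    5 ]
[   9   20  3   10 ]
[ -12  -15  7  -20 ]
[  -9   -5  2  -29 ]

Naive forward elimination:
R2 <- R2 - (3)*R1:  [  0   5   3  -5 ]
R3 <- R3 - (-4)*R1:  [ 0  5  7  0 ]
R4 <- R4 - (-3)*R1:  [   0   10    2  -14 ]
R3 <- R3 - (1)*R2:  [ 0  0  4  5 ]
R4 <- R4 - (2)*R2:  [  0   0  -4  -4 ]
R4 <- R4 - (-1)*R3:  [ 0  0  0  1 ]
All pivots nonzero; naive elimination completes without hitting a zero pivot.

first zero-pivot column = 0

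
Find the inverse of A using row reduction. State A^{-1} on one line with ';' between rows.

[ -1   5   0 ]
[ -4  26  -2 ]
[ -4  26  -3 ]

inverse = [-13/3 5/2 -5/3; -2/3 1/2 -1/3; 0 1 -1]

Gauss-Jordan on [A | I]:
R1 <- (1/-1)*R1:  [  1  -5   0  |  -1   0   0 ]
R2 <- R2 - (-4)*R1:  [  0   6  -2  |  -4   1   0 ]
R3 <- R3 - (-4)*R1:  [  0   6  -3  |  -4   0   1 ]
R2 <- (1/6)*R2:  [    0     1  -1/3  |  -2/3   1/6     0 ]
R1 <- R1 - (-5)*R2:  [     1      0   -5/3  |  -13/3    5/6      0 ]
R3 <- R3 - (6)*R2:  [  0   0  -1  |   0  -1   1 ]
R3 <- (1/-1)*R3:  [  0   0   1  |   0   1  -1 ]
R1 <- R1 - (-5/3)*R3:  [     1      0      0  |  -13/3    5/2   -5/3 ]
R2 <- R2 - (-1/3)*R3:  [    0     1     0  |  -2/3   1/2  -1/3 ]
Right block of [I | A^{-1}] is the inverse:
[ -13/3  5/2  -5/3 ]
[  -2/3  1/2  -1/3 ]
[     0    1    -1 ]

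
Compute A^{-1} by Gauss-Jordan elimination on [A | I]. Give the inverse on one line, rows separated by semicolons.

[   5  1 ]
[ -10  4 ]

inverse = [2/15 -1/30; 1/3 1/6]

Gauss-Jordan on [A | I]:
R1 <- (1/5)*R1:  [   1  1/5  |  1/5    0 ]
R2 <- R2 - (-10)*R1:  [ 0  6  |  2  1 ]
R2 <- (1/6)*R2:  [   0    1  |  1/3  1/6 ]
R1 <- R1 - (1/5)*R2:  [     1      0  |   2/15  -1/30 ]
Right block of [I | A^{-1}] is the inverse:
[ 2/15  -1/30 ]
[  1/3    1/6 ]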